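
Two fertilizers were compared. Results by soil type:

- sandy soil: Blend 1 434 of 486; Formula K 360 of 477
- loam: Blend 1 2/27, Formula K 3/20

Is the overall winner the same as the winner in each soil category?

No

Sandy soil: Blend 1 434/486 = 89.3%, Formula K 360/477 = 75.5% → Blend 1
Loam: Blend 1 2/27 = 7.4%, Formula K 3/20 = 15.0% → Formula K
Overall: Blend 1 436/513 = 85.0%, Formula K 363/497 = 73.0% → Blend 1
Neither sweeps: Blend 1 wins 1 of 2 groups, Formula K wins 1. Blend 1 wins overall but not every group — no Simpson reversal.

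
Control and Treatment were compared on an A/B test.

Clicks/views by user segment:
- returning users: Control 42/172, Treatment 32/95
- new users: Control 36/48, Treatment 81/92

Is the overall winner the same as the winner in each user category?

Returning users: Control 42/172 = 24.4%, Treatment 32/95 = 33.7% → Treatment
New users: Control 36/48 = 75.0%, Treatment 81/92 = 88.0% → Treatment
Overall: Control 78/220 = 35.5%, Treatment 113/187 = 60.4% → Treatment
Treatment wins overall and in every user group — no reversal.

Yes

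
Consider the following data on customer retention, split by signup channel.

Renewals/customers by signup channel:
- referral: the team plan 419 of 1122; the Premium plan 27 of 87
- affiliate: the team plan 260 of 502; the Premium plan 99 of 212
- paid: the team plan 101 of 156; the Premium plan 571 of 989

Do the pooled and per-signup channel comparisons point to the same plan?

Referral: the team plan 419/1122 = 37.3%, the Premium plan 27/87 = 31.0% → the team plan
Affiliate: the team plan 260/502 = 51.8%, the Premium plan 99/212 = 46.7% → the team plan
Paid: the team plan 101/156 = 64.7%, the Premium plan 571/989 = 57.7% → the team plan
Overall: the team plan 780/1780 = 43.8%, the Premium plan 697/1288 = 54.1% → the Premium plan
The team plan wins each signup group but the Premium plan wins overall — the comparison reverses. The team plan's customers skew toward referral, which has a lower base rate.

No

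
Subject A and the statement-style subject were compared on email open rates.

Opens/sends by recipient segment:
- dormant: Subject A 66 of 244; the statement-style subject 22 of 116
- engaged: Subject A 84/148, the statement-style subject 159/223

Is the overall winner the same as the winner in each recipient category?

No

Dormant: Subject A 66/244 = 27.0%, the statement-style subject 22/116 = 19.0% → Subject A
Engaged: Subject A 84/148 = 56.8%, the statement-style subject 159/223 = 71.3% → the statement-style subject
Overall: Subject A 150/392 = 38.3%, the statement-style subject 181/339 = 53.4% → the statement-style subject
Neither sweeps: Subject A wins 1 of 2 groups, the statement-style subject wins 1. The statement-style subject wins overall but not every group — no Simpson reversal.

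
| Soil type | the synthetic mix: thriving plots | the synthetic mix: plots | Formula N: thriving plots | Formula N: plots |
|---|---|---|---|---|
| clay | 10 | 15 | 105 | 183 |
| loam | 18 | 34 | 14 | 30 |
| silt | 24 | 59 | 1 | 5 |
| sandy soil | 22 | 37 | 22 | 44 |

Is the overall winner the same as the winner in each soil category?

Clay: the synthetic mix 10/15 = 66.7%, Formula N 105/183 = 57.4% → the synthetic mix
Loam: the synthetic mix 18/34 = 52.9%, Formula N 14/30 = 46.7% → the synthetic mix
Silt: the synthetic mix 24/59 = 40.7%, Formula N 1/5 = 20.0% → the synthetic mix
Sandy soil: the synthetic mix 22/37 = 59.5%, Formula N 22/44 = 50.0% → the synthetic mix
Overall: the synthetic mix 74/145 = 51.0%, Formula N 142/262 = 54.2% → Formula N
The synthetic mix wins each soil group but Formula N wins overall — the comparison reverses. The synthetic mix's plots skew toward silt, which has a lower base rate.

No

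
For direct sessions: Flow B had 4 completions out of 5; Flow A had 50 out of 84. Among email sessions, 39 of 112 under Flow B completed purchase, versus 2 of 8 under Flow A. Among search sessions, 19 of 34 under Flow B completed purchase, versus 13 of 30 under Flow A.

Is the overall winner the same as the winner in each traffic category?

Direct: Flow B 4/5 = 80.0%, Flow A 50/84 = 59.5% → Flow B
Email: Flow B 39/112 = 34.8%, Flow A 2/8 = 25.0% → Flow B
Search: Flow B 19/34 = 55.9%, Flow A 13/30 = 43.3% → Flow B
Overall: Flow B 62/151 = 41.1%, Flow A 65/122 = 53.3% → Flow A
Flow B wins each traffic group but Flow A wins overall — the comparison reverses. Flow B's sessions skew toward email, which has a lower base rate.

No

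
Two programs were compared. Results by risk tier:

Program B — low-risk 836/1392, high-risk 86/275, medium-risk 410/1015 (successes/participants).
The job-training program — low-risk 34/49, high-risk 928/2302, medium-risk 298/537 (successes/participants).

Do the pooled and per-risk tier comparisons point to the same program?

No

Low-risk: Program B 836/1392 = 60.1%, the job-training program 34/49 = 69.4% → the job-training program
High-risk: Program B 86/275 = 31.3%, the job-training program 928/2302 = 40.3% → the job-training program
Medium-risk: Program B 410/1015 = 40.4%, the job-training program 298/537 = 55.5% → the job-training program
Overall: Program B 1332/2682 = 49.7%, the job-training program 1260/2888 = 43.6% → Program B
The job-training program wins each risk group but Program B wins overall — the comparison reverses. The job-training program's participants skew toward high-risk, which has a lower base rate.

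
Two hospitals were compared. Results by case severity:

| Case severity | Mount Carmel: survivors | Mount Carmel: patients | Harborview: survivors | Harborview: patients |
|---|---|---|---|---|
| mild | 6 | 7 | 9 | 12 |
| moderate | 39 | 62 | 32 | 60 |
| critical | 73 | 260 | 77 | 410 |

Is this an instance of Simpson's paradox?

Mild: Mount Carmel 6/7 = 85.7%, Harborview 9/12 = 75.0% → Mount Carmel
Moderate: Mount Carmel 39/62 = 62.9%, Harborview 32/60 = 53.3% → Mount Carmel
Critical: Mount Carmel 73/260 = 28.1%, Harborview 77/410 = 18.8% → Mount Carmel
Overall: Mount Carmel 118/329 = 35.9%, Harborview 118/482 = 24.5% → Mount Carmel
Mount Carmel wins overall and in every case group — no reversal.

No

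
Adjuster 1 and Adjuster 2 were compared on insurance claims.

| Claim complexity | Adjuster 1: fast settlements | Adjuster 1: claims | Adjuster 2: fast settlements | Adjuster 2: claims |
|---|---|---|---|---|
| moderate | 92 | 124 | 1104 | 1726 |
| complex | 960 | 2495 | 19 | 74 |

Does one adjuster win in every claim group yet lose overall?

Yes

Moderate: Adjuster 1 92/124 = 74.2%, Adjuster 2 1104/1726 = 64.0% → Adjuster 1
Complex: Adjuster 1 960/2495 = 38.5%, Adjuster 2 19/74 = 25.7% → Adjuster 1
Overall: Adjuster 1 1052/2619 = 40.2%, Adjuster 2 1123/1800 = 62.4% → Adjuster 2
Adjuster 1 wins each claim group but Adjuster 2 wins overall — the comparison reverses. Adjuster 1's claims skew toward complex, which has a lower base rate.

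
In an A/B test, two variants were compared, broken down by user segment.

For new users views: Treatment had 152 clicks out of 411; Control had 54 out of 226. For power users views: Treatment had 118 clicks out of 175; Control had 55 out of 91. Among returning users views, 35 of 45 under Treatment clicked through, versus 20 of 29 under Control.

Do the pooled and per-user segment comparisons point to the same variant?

Yes

New users: Treatment 152/411 = 37.0%, Control 54/226 = 23.9% → Treatment
Power users: Treatment 118/175 = 67.4%, Control 55/91 = 60.4% → Treatment
Returning users: Treatment 35/45 = 77.8%, Control 20/29 = 69.0% → Treatment
Overall: Treatment 305/631 = 48.3%, Control 129/346 = 37.3% → Treatment
Treatment wins overall and in every user group — no reversal.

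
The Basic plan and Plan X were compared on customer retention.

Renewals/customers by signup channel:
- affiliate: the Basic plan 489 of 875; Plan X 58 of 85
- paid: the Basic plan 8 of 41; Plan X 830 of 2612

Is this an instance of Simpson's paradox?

Affiliate: the Basic plan 489/875 = 55.9%, Plan X 58/85 = 68.2% → Plan X
Paid: the Basic plan 8/41 = 19.5%, Plan X 830/2612 = 31.8% → Plan X
Overall: the Basic plan 497/916 = 54.3%, Plan X 888/2697 = 32.9% → the Basic plan
Plan X wins each signup group but the Basic plan wins overall — the comparison reverses. Plan X's customers skew toward paid, which has a lower base rate.

Yes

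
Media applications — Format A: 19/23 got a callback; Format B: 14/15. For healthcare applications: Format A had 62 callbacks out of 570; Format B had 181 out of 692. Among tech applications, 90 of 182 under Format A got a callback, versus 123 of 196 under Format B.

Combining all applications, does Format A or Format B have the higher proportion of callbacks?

Format B

Media: Format A 19/23 = 82.6%, Format B 14/15 = 93.3% → Format B
Healthcare: Format A 62/570 = 10.9%, Format B 181/692 = 26.2% → Format B
Tech: Format A 90/182 = 49.5%, Format B 123/196 = 62.8% → Format B
Overall: Format A 171/775 = 22.1%, Format B 318/903 = 35.2% → Format B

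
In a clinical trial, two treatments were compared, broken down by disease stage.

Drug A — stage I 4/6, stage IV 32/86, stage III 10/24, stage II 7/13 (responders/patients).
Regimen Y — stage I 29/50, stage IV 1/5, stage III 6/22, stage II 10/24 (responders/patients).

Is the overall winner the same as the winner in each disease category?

No

Stage I: Drug A 4/6 = 66.7%, Regimen Y 29/50 = 58.0% → Drug A
Stage IV: Drug A 32/86 = 37.2%, Regimen Y 1/5 = 20.0% → Drug A
Stage III: Drug A 10/24 = 41.7%, Regimen Y 6/22 = 27.3% → Drug A
Stage II: Drug A 7/13 = 53.8%, Regimen Y 10/24 = 41.7% → Drug A
Overall: Drug A 53/129 = 41.1%, Regimen Y 46/101 = 45.5% → Regimen Y
Drug A wins each disease group but Regimen Y wins overall — the comparison reverses. Drug A's patients skew toward stage IV, which has a lower base rate.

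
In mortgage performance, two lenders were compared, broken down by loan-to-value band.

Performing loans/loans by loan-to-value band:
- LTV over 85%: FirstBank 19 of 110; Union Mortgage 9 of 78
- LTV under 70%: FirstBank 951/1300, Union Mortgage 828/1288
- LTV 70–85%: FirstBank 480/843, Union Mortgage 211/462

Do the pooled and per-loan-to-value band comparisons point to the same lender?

Yes

LTV over 85%: FirstBank 19/110 = 17.3%, Union Mortgage 9/78 = 11.5% → FirstBank
LTV under 70%: FirstBank 951/1300 = 73.2%, Union Mortgage 828/1288 = 64.3% → FirstBank
LTV 70–85%: FirstBank 480/843 = 56.9%, Union Mortgage 211/462 = 45.7% → FirstBank
Overall: FirstBank 1450/2253 = 64.4%, Union Mortgage 1048/1828 = 57.3% → FirstBank
FirstBank wins overall and in every loan-to-value group — no reversal.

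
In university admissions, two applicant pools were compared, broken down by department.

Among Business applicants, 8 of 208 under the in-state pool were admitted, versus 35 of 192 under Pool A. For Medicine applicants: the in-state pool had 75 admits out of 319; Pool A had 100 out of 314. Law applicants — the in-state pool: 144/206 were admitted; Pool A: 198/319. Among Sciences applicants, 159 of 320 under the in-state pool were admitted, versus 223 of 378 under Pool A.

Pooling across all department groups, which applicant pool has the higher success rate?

Pool A

Business: the in-state pool 8/208 = 3.8%, Pool A 35/192 = 18.2% → Pool A
Medicine: the in-state pool 75/319 = 23.5%, Pool A 100/314 = 31.8% → Pool A
Law: the in-state pool 144/206 = 69.9%, Pool A 198/319 = 62.1% → the in-state pool
Sciences: the in-state pool 159/320 = 49.7%, Pool A 223/378 = 59.0% → Pool A
Overall: the in-state pool 386/1053 = 36.7%, Pool A 556/1203 = 46.2% → Pool A
(Neither sweeps every department group, but Pool A has the higher pooled rate.)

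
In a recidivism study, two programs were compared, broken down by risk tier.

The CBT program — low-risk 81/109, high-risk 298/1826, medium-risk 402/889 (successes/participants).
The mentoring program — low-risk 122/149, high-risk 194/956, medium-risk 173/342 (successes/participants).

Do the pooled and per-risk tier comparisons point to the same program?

Low-risk: the CBT program 81/109 = 74.3%, the mentoring program 122/149 = 81.9% → the mentoring program
High-risk: the CBT program 298/1826 = 16.3%, the mentoring program 194/956 = 20.3% → the mentoring program
Medium-risk: the CBT program 402/889 = 45.2%, the mentoring program 173/342 = 50.6% → the mentoring program
Overall: the CBT program 781/2824 = 27.7%, the mentoring program 489/1447 = 33.8% → the mentoring program
The mentoring program wins overall and in every risk group — no reversal.

Yes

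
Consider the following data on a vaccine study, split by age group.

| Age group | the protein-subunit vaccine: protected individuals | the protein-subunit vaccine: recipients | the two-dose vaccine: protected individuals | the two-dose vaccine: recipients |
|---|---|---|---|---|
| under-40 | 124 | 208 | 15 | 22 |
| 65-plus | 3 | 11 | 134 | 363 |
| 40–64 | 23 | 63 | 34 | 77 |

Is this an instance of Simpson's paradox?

Under-40: the protein-subunit vaccine 124/208 = 59.6%, the two-dose vaccine 15/22 = 68.2% → the two-dose vaccine
65-plus: the protein-subunit vaccine 3/11 = 27.3%, the two-dose vaccine 134/363 = 36.9% → the two-dose vaccine
40–64: the protein-subunit vaccine 23/63 = 36.5%, the two-dose vaccine 34/77 = 44.2% → the two-dose vaccine
Overall: the protein-subunit vaccine 150/282 = 53.2%, the two-dose vaccine 183/462 = 39.6% → the protein-subunit vaccine
The two-dose vaccine wins each age group but the protein-subunit vaccine wins overall — the comparison reverses. The two-dose vaccine's recipients skew toward 65-plus, which has a lower base rate.

Yes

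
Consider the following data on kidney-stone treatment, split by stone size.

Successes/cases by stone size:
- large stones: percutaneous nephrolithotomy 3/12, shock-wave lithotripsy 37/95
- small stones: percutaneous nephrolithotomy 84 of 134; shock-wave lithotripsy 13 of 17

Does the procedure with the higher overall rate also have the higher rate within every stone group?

Large stones: percutaneous nephrolithotomy 3/12 = 25.0%, shock-wave lithotripsy 37/95 = 38.9% → shock-wave lithotripsy
Small stones: percutaneous nephrolithotomy 84/134 = 62.7%, shock-wave lithotripsy 13/17 = 76.5% → shock-wave lithotripsy
Overall: percutaneous nephrolithotomy 87/146 = 59.6%, shock-wave lithotripsy 50/112 = 44.6% → percutaneous nephrolithotomy
Shock-wave lithotripsy wins each stone group but percutaneous nephrolithotomy wins overall — the comparison reverses. Shock-wave lithotripsy's cases skew toward large stones, which has a lower base rate.

No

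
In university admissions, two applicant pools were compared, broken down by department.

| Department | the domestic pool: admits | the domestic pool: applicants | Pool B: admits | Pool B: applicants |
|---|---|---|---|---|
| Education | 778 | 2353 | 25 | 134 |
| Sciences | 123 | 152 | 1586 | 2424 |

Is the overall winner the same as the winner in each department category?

No

Education: the domestic pool 778/2353 = 33.1%, Pool B 25/134 = 18.7% → the domestic pool
Sciences: the domestic pool 123/152 = 80.9%, Pool B 1586/2424 = 65.4% → the domestic pool
Overall: the domestic pool 901/2505 = 36.0%, Pool B 1611/2558 = 63.0% → Pool B
The domestic pool wins each department group but Pool B wins overall — the comparison reverses. The domestic pool's applicants skew toward Education, which has a lower base rate.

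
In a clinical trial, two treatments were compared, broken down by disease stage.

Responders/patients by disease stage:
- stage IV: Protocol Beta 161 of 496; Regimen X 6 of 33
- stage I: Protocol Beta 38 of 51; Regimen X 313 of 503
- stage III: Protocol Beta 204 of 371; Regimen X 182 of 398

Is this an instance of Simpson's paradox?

Stage IV: Protocol Beta 161/496 = 32.5%, Regimen X 6/33 = 18.2% → Protocol Beta
Stage I: Protocol Beta 38/51 = 74.5%, Regimen X 313/503 = 62.2% → Protocol Beta
Stage III: Protocol Beta 204/371 = 55.0%, Regimen X 182/398 = 45.7% → Protocol Beta
Overall: Protocol Beta 403/918 = 43.9%, Regimen X 501/934 = 53.6% → Regimen X
Protocol Beta wins each disease group but Regimen X wins overall — the comparison reverses. Protocol Beta's patients skew toward stage IV, which has a lower base rate.

Yes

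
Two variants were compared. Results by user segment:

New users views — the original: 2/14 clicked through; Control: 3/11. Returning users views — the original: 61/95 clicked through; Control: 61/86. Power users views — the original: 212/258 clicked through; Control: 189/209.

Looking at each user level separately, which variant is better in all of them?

New users: the original 2/14 = 14.3%, Control 3/11 = 27.3% → Control
Returning users: the original 61/95 = 64.2%, Control 61/86 = 70.9% → Control
Power users: the original 212/258 = 82.2%, Control 189/209 = 90.4% → Control
Control has the higher rate in all 3 groups.

Control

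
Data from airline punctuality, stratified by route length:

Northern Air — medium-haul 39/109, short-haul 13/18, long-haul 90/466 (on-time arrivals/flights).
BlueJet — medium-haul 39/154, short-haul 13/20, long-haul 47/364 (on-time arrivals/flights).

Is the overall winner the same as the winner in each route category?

Yes

Medium-haul: Northern Air 39/109 = 35.8%, BlueJet 39/154 = 25.3% → Northern Air
Short-haul: Northern Air 13/18 = 72.2%, BlueJet 13/20 = 65.0% → Northern Air
Long-haul: Northern Air 90/466 = 19.3%, BlueJet 47/364 = 12.9% → Northern Air
Overall: Northern Air 142/593 = 23.9%, BlueJet 99/538 = 18.4% → Northern Air
Northern Air wins overall and in every route group — no reversal.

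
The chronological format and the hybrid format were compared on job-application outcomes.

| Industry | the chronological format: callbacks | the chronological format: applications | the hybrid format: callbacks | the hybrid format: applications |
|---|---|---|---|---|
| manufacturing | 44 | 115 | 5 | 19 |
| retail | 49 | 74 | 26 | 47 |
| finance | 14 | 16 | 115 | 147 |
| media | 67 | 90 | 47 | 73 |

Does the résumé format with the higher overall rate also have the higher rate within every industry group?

Manufacturing: the chronological format 44/115 = 38.3%, the hybrid format 5/19 = 26.3% → the chronological format
Retail: the chronological format 49/74 = 66.2%, the hybrid format 26/47 = 55.3% → the chronological format
Finance: the chronological format 14/16 = 87.5%, the hybrid format 115/147 = 78.2% → the chronological format
Media: the chronological format 67/90 = 74.4%, the hybrid format 47/73 = 64.4% → the chronological format
Overall: the chronological format 174/295 = 59.0%, the hybrid format 193/286 = 67.5% → the hybrid format
The chronological format wins each industry group but the hybrid format wins overall — the comparison reverses. The chronological format's applications skew toward manufacturing, which has a lower base rate.

No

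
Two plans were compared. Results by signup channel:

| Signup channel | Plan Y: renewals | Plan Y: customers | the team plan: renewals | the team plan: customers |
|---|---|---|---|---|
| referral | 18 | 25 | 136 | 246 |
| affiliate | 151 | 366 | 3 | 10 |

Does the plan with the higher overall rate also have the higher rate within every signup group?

Referral: Plan Y 18/25 = 72.0%, the team plan 136/246 = 55.3% → Plan Y
Affiliate: Plan Y 151/366 = 41.3%, the team plan 3/10 = 30.0% → Plan Y
Overall: Plan Y 169/391 = 43.2%, the team plan 139/256 = 54.3% → the team plan
Plan Y wins each signup group but the team plan wins overall — the comparison reverses. Plan Y's customers skew toward affiliate, which has a lower base rate.

No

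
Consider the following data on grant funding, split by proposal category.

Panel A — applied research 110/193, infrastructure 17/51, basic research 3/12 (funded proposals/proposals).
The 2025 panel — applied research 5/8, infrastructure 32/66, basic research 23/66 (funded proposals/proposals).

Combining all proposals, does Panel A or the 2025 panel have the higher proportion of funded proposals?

Panel A

Applied research: Panel A 110/193 = 57.0%, the 2025 panel 5/8 = 62.5% → the 2025 panel
Infrastructure: Panel A 17/51 = 33.3%, the 2025 panel 32/66 = 48.5% → the 2025 panel
Basic research: Panel A 3/12 = 25.0%, the 2025 panel 23/66 = 34.8% → the 2025 panel
Overall: Panel A 130/256 = 50.8%, the 2025 panel 60/140 = 42.9% → Panel A
(The 2025 panel wins every proposal group but Panel A wins overall — the 2025 panel's proposals skew toward the low-rate basic research group.)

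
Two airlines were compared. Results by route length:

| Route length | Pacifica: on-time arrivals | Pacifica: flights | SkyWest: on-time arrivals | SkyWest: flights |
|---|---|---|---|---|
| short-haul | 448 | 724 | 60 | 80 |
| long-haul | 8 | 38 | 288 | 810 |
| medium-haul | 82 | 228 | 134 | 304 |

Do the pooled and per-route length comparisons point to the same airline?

No

Short-haul: Pacifica 448/724 = 61.9%, SkyWest 60/80 = 75.0% → SkyWest
Long-haul: Pacifica 8/38 = 21.1%, SkyWest 288/810 = 35.6% → SkyWest
Medium-haul: Pacifica 82/228 = 36.0%, SkyWest 134/304 = 44.1% → SkyWest
Overall: Pacifica 538/990 = 54.3%, SkyWest 482/1194 = 40.4% → Pacifica
SkyWest wins each route group but Pacifica wins overall — the comparison reverses. SkyWest's flights skew toward long-haul, which has a lower base rate.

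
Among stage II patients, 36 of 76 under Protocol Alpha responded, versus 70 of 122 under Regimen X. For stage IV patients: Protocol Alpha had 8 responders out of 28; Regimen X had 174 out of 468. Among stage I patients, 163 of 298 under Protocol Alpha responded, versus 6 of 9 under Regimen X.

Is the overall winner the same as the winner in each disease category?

Stage II: Protocol Alpha 36/76 = 47.4%, Regimen X 70/122 = 57.4% → Regimen X
Stage IV: Protocol Alpha 8/28 = 28.6%, Regimen X 174/468 = 37.2% → Regimen X
Stage I: Protocol Alpha 163/298 = 54.7%, Regimen X 6/9 = 66.7% → Regimen X
Overall: Protocol Alpha 207/402 = 51.5%, Regimen X 250/599 = 41.7% → Protocol Alpha
Regimen X wins each disease group but Protocol Alpha wins overall — the comparison reverses. Regimen X's patients skew toward stage IV, which has a lower base rate.

No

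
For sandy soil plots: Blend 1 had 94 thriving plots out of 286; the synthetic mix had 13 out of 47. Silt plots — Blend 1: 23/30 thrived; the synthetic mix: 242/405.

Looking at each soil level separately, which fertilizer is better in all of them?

Sandy soil: Blend 1 94/286 = 32.9%, the synthetic mix 13/47 = 27.7% → Blend 1
Silt: Blend 1 23/30 = 76.7%, the synthetic mix 242/405 = 59.8% → Blend 1
Blend 1 has the higher rate in both groups.

Blend 1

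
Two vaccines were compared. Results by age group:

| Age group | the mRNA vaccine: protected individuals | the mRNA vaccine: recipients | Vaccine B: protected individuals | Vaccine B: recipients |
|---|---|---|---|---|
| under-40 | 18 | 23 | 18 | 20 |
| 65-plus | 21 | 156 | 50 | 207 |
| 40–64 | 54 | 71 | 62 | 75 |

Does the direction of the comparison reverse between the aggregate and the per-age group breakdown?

Under-40: the mRNA vaccine 18/23 = 78.3%, Vaccine B 18/20 = 90.0% → Vaccine B
65-plus: the mRNA vaccine 21/156 = 13.5%, Vaccine B 50/207 = 24.2% → Vaccine B
40–64: the mRNA vaccine 54/71 = 76.1%, Vaccine B 62/75 = 82.7% → Vaccine B
Overall: the mRNA vaccine 93/250 = 37.2%, Vaccine B 130/302 = 43.0% → Vaccine B
Vaccine B wins overall and in every age group — no reversal.

No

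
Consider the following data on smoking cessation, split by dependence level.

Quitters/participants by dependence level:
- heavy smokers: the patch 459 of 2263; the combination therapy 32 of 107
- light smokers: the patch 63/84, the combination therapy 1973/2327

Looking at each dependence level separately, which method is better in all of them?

Heavy smokers: the patch 459/2263 = 20.3%, the combination therapy 32/107 = 29.9% → the combination therapy
Light smokers: the patch 63/84 = 75.0%, the combination therapy 1973/2327 = 84.8% → the combination therapy
The combination therapy has the higher rate in both groups.

the combination therapy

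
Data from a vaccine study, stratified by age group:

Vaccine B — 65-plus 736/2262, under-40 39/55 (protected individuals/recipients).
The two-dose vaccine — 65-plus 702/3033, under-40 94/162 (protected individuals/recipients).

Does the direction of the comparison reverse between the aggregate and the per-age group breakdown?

65-plus: Vaccine B 736/2262 = 32.5%, the two-dose vaccine 702/3033 = 23.1% → Vaccine B
Under-40: Vaccine B 39/55 = 70.9%, the two-dose vaccine 94/162 = 58.0% → Vaccine B
Overall: Vaccine B 775/2317 = 33.4%, the two-dose vaccine 796/3195 = 24.9% → Vaccine B
Vaccine B wins overall and in every age group — no reversal.

No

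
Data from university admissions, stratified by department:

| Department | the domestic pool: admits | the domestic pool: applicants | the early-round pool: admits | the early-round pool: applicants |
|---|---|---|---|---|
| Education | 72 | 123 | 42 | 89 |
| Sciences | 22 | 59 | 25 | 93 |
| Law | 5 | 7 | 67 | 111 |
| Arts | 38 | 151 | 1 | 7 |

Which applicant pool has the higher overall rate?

Education: the domestic pool 72/123 = 58.5%, the early-round pool 42/89 = 47.2% → the domestic pool
Sciences: the domestic pool 22/59 = 37.3%, the early-round pool 25/93 = 26.9% → the domestic pool
Law: the domestic pool 5/7 = 71.4%, the early-round pool 67/111 = 60.4% → the domestic pool
Arts: the domestic pool 38/151 = 25.2%, the early-round pool 1/7 = 14.3% → the domestic pool
Overall: the domestic pool 137/340 = 40.3%, the early-round pool 135/300 = 45.0% → the early-round pool
(The domestic pool wins every department group but the early-round pool wins overall — the domestic pool's applicants skew toward the low-rate Arts group.)

the early-round pool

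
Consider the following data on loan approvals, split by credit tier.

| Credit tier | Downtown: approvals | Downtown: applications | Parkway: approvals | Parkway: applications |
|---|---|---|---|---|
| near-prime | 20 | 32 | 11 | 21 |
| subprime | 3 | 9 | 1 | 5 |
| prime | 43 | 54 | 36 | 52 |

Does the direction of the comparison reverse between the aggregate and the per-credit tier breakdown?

No

Near-prime: Downtown 20/32 = 62.5%, Parkway 11/21 = 52.4% → Downtown
Subprime: Downtown 3/9 = 33.3%, Parkway 1/5 = 20.0% → Downtown
Prime: Downtown 43/54 = 79.6%, Parkway 36/52 = 69.2% → Downtown
Overall: Downtown 66/95 = 69.5%, Parkway 48/78 = 61.5% → Downtown
Downtown wins overall and in every credit group — no reversal.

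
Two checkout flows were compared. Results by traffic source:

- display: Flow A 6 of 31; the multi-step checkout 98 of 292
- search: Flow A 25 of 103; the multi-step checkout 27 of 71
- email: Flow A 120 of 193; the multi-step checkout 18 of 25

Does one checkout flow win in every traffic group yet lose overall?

Display: Flow A 6/31 = 19.4%, the multi-step checkout 98/292 = 33.6% → the multi-step checkout
Search: Flow A 25/103 = 24.3%, the multi-step checkout 27/71 = 38.0% → the multi-step checkout
Email: Flow A 120/193 = 62.2%, the multi-step checkout 18/25 = 72.0% → the multi-step checkout
Overall: Flow A 151/327 = 46.2%, the multi-step checkout 143/388 = 36.9% → Flow A
The multi-step checkout wins each traffic group but Flow A wins overall — the comparison reverses. The multi-step checkout's sessions skew toward display, which has a lower base rate.

Yes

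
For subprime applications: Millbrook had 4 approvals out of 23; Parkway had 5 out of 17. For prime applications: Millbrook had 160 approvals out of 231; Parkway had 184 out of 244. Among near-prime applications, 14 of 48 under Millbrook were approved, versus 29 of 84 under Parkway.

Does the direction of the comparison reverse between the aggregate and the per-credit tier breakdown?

Subprime: Millbrook 4/23 = 17.4%, Parkway 5/17 = 29.4% → Parkway
Prime: Millbrook 160/231 = 69.3%, Parkway 184/244 = 75.4% → Parkway
Near-prime: Millbrook 14/48 = 29.2%, Parkway 29/84 = 34.5% → Parkway
Overall: Millbrook 178/302 = 58.9%, Parkway 218/345 = 63.2% → Parkway
Parkway wins overall and in every credit group — no reversal.

No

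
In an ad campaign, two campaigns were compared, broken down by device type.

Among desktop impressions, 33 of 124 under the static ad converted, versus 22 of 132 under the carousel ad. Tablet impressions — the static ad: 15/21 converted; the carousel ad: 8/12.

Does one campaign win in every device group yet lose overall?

Desktop: the static ad 33/124 = 26.6%, the carousel ad 22/132 = 16.7% → the static ad
Tablet: the static ad 15/21 = 71.4%, the carousel ad 8/12 = 66.7% → the static ad
Overall: the static ad 48/145 = 33.1%, the carousel ad 30/144 = 20.8% → the static ad
The static ad wins overall and in every device group — no reversal.

No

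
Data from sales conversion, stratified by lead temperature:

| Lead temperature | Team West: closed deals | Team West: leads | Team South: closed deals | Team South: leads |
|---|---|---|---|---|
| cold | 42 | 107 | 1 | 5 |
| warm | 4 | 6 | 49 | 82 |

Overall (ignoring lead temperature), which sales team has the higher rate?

Cold: Team West 42/107 = 39.3%, Team South 1/5 = 20.0% → Team West
Warm: Team West 4/6 = 66.7%, Team South 49/82 = 59.8% → Team West
Overall: Team West 46/113 = 40.7%, Team South 50/87 = 57.5% → Team South
(Team West wins every lead group but Team South wins overall — Team West's leads skew toward the low-rate cold group.)

Team South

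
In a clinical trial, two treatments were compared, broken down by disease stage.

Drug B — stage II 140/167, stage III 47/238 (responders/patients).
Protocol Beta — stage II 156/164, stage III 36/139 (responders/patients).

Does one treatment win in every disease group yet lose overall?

Stage II: Drug B 140/167 = 83.8%, Protocol Beta 156/164 = 95.1% → Protocol Beta
Stage III: Drug B 47/238 = 19.7%, Protocol Beta 36/139 = 25.9% → Protocol Beta
Overall: Drug B 187/405 = 46.2%, Protocol Beta 192/303 = 63.4% → Protocol Beta
Protocol Beta wins overall and in every disease group — no reversal.

No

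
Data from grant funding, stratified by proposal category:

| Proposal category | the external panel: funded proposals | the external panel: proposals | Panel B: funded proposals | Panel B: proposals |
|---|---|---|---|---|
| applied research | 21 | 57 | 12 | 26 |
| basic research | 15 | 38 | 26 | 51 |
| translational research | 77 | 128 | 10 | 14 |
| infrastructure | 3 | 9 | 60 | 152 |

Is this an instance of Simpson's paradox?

Yes

Applied research: the external panel 21/57 = 36.8%, Panel B 12/26 = 46.2% → Panel B
Basic research: the external panel 15/38 = 39.5%, Panel B 26/51 = 51.0% → Panel B
Translational research: the external panel 77/128 = 60.2%, Panel B 10/14 = 71.4% → Panel B
Infrastructure: the external panel 3/9 = 33.3%, Panel B 60/152 = 39.5% → Panel B
Overall: the external panel 116/232 = 50.0%, Panel B 108/243 = 44.4% → the external panel
Panel B wins each proposal group but the external panel wins overall — the comparison reverses. Panel B's proposals skew toward infrastructure, which has a lower base rate.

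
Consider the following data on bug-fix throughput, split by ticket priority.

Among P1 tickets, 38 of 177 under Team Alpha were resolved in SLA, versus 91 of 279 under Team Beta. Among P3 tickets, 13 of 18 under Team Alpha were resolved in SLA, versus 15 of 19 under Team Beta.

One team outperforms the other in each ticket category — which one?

Team Beta

P1: Team Alpha 38/177 = 21.5%, Team Beta 91/279 = 32.6% → Team Beta
P3: Team Alpha 13/18 = 72.2%, Team Beta 15/19 = 78.9% → Team Beta
Team Beta has the higher rate in both groups.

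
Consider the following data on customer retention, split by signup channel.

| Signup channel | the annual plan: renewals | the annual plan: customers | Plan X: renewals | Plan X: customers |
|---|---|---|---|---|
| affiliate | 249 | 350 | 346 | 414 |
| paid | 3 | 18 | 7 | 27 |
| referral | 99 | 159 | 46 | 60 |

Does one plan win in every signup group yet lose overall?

Affiliate: the annual plan 249/350 = 71.1%, Plan X 346/414 = 83.6% → Plan X
Paid: the annual plan 3/18 = 16.7%, Plan X 7/27 = 25.9% → Plan X
Referral: the annual plan 99/159 = 62.3%, Plan X 46/60 = 76.7% → Plan X
Overall: the annual plan 351/527 = 66.6%, Plan X 399/501 = 79.6% → Plan X
Plan X wins overall and in every signup group — no reversal.

No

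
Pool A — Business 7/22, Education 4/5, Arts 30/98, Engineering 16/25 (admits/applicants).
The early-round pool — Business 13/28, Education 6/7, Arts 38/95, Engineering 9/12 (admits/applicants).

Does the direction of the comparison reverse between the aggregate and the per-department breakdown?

No

Business: Pool A 7/22 = 31.8%, the early-round pool 13/28 = 46.4% → the early-round pool
Education: Pool A 4/5 = 80.0%, the early-round pool 6/7 = 85.7% → the early-round pool
Arts: Pool A 30/98 = 30.6%, the early-round pool 38/95 = 40.0% → the early-round pool
Engineering: Pool A 16/25 = 64.0%, the early-round pool 9/12 = 75.0% → the early-round pool
Overall: Pool A 57/150 = 38.0%, the early-round pool 66/142 = 46.5% → the early-round pool
The early-round pool wins overall and in every department group — no reversal.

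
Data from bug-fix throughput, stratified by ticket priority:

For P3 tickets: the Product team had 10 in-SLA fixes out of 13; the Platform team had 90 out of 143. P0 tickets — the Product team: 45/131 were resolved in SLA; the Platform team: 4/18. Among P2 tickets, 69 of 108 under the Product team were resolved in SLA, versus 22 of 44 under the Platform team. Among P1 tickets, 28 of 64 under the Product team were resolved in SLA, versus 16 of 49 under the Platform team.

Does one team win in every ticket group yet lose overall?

Yes

P3: the Product team 10/13 = 76.9%, the Platform team 90/143 = 62.9% → the Product team
P0: the Product team 45/131 = 34.4%, the Platform team 4/18 = 22.2% → the Product team
P2: the Product team 69/108 = 63.9%, the Platform team 22/44 = 50.0% → the Product team
P1: the Product team 28/64 = 43.8%, the Platform team 16/49 = 32.7% → the Product team
Overall: the Product team 152/316 = 48.1%, the Platform team 132/254 = 52.0% → the Platform team
The Product team wins each ticket group but the Platform team wins overall — the comparison reverses. The Product team's tickets skew toward P0, which has a lower base rate.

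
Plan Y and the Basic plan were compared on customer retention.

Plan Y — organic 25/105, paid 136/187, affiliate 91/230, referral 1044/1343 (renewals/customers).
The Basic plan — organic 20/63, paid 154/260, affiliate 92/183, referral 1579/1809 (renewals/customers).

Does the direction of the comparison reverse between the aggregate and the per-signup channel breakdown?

Organic: Plan Y 25/105 = 23.8%, the Basic plan 20/63 = 31.7% → the Basic plan
Paid: Plan Y 136/187 = 72.7%, the Basic plan 154/260 = 59.2% → Plan Y
Affiliate: Plan Y 91/230 = 39.6%, the Basic plan 92/183 = 50.3% → the Basic plan
Referral: Plan Y 1044/1343 = 77.7%, the Basic plan 1579/1809 = 87.3% → the Basic plan
Overall: Plan Y 1296/1865 = 69.5%, the Basic plan 1845/2315 = 79.7% → the Basic plan
Neither sweeps: Plan Y wins 1 of 4 groups, the Basic plan wins 3. The Basic plan wins overall but not every group — no Simpson reversal.

No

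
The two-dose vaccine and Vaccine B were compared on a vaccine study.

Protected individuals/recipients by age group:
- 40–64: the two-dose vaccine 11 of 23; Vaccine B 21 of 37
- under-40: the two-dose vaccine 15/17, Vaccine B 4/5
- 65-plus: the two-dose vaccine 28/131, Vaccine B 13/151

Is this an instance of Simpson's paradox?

No

40–64: the two-dose vaccine 11/23 = 47.8%, Vaccine B 21/37 = 56.8% → Vaccine B
Under-40: the two-dose vaccine 15/17 = 88.2%, Vaccine B 4/5 = 80.0% → the two-dose vaccine
65-plus: the two-dose vaccine 28/131 = 21.4%, Vaccine B 13/151 = 8.6% → the two-dose vaccine
Overall: the two-dose vaccine 54/171 = 31.6%, Vaccine B 38/193 = 19.7% → the two-dose vaccine
Neither sweeps: the two-dose vaccine wins 2 of 3 groups, Vaccine B wins 1. The two-dose vaccine wins overall but not every group — no Simpson reversal.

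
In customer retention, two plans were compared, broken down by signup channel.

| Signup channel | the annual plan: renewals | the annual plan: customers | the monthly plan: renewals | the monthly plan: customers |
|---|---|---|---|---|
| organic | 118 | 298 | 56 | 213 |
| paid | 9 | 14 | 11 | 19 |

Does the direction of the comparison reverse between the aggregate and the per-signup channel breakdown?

No

Organic: the annual plan 118/298 = 39.6%, the monthly plan 56/213 = 26.3% → the annual plan
Paid: the annual plan 9/14 = 64.3%, the monthly plan 11/19 = 57.9% → the annual plan
Overall: the annual plan 127/312 = 40.7%, the monthly plan 67/232 = 28.9% → the annual plan
The annual plan wins overall and in every signup group — no reversal.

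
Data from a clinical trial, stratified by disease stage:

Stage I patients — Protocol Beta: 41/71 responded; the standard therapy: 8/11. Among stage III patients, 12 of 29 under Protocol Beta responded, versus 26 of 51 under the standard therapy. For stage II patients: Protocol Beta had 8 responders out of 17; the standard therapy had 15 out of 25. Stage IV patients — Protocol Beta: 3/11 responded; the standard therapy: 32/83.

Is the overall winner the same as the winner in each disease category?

No

Stage I: Protocol Beta 41/71 = 57.7%, the standard therapy 8/11 = 72.7% → the standard therapy
Stage III: Protocol Beta 12/29 = 41.4%, the standard therapy 26/51 = 51.0% → the standard therapy
Stage II: Protocol Beta 8/17 = 47.1%, the standard therapy 15/25 = 60.0% → the standard therapy
Stage IV: Protocol Beta 3/11 = 27.3%, the standard therapy 32/83 = 38.6% → the standard therapy
Overall: Protocol Beta 64/128 = 50.0%, the standard therapy 81/170 = 47.6% → Protocol Beta
The standard therapy wins each disease group but Protocol Beta wins overall — the comparison reverses. The standard therapy's patients skew toward stage IV, which has a lower base rate.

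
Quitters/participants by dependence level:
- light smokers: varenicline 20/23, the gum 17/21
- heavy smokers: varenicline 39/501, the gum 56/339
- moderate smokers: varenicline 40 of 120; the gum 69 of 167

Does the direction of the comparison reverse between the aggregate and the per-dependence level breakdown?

Light smokers: varenicline 20/23 = 87.0%, the gum 17/21 = 81.0% → varenicline
Heavy smokers: varenicline 39/501 = 7.8%, the gum 56/339 = 16.5% → the gum
Moderate smokers: varenicline 40/120 = 33.3%, the gum 69/167 = 41.3% → the gum
Overall: varenicline 99/644 = 15.4%, the gum 142/527 = 26.9% → the gum
Neither sweeps: varenicline wins 1 of 3 groups, the gum wins 2. The gum wins overall but not every group — no Simpson reversal.

No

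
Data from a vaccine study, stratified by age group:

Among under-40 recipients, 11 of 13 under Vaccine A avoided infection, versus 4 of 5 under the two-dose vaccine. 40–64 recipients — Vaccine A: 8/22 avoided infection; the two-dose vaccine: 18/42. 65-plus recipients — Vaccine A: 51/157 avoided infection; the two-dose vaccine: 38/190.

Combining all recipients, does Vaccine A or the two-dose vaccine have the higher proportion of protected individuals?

Under-40: Vaccine A 11/13 = 84.6%, the two-dose vaccine 4/5 = 80.0% → Vaccine A
40–64: Vaccine A 8/22 = 36.4%, the two-dose vaccine 18/42 = 42.9% → the two-dose vaccine
65-plus: Vaccine A 51/157 = 32.5%, the two-dose vaccine 38/190 = 20.0% → Vaccine A
Overall: Vaccine A 70/192 = 36.5%, the two-dose vaccine 60/237 = 25.3% → Vaccine A
(Neither sweeps every age group, but Vaccine A has the higher pooled rate.)

Vaccine A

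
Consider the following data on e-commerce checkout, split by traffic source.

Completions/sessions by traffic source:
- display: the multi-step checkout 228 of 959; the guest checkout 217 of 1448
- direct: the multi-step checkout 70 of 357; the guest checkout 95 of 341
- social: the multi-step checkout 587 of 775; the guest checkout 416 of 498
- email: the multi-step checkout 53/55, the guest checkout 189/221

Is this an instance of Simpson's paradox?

Display: the multi-step checkout 228/959 = 23.8%, the guest checkout 217/1448 = 15.0% → the multi-step checkout
Direct: the multi-step checkout 70/357 = 19.6%, the guest checkout 95/341 = 27.9% → the guest checkout
Social: the multi-step checkout 587/775 = 75.7%, the guest checkout 416/498 = 83.5% → the guest checkout
Email: the multi-step checkout 53/55 = 96.4%, the guest checkout 189/221 = 85.5% → the multi-step checkout
Overall: the multi-step checkout 938/2146 = 43.7%, the guest checkout 917/2508 = 36.6% → the multi-step checkout
Neither sweeps: the multi-step checkout wins 2 of 4 groups, the guest checkout wins 2. The multi-step checkout wins overall but not every group — no Simpson reversal.

No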